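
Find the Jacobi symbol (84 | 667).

1

Pull out 2^2: since 667 ≡ 3 (mod 8), (2/667) = -1, so (2/667)^2 = +1.
Reciprocity: 21 ≡ 1 and 667 ≡ 3 (mod 4), so (21/667) = +(667/21).
Reduce top mod 21: now compute (16/21).
Pull out 2^4: since 21 ≡ 5 (mod 8), (2/21) = -1, so (2/21)^4 = +1.
Reached (1/21) = 1. Collecting the sign flips along the way, the symbol is +1.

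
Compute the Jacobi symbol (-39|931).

-1

First reduce: -39 ≡ 892 (mod 931).
Pull out 2^2: since 931 ≡ 3 (mod 8), (2/931) = -1, so (2/931)^2 = +1.
Reciprocity: 223 ≡ 3 and 931 ≡ 3 (mod 4), so (223/931) = −(931/223).
Reduce top mod 223: now compute (39/223).
Reciprocity: 39 ≡ 3 and 223 ≡ 3 (mod 4), so (39/223) = −(223/39).
Reduce top mod 39: now compute (28/39).
Pull out 2^2: since 39 ≡ 7 (mod 8), (2/39) = +1, so (2/39)^2 = +1.
Reciprocity: 7 ≡ 3 and 39 ≡ 3 (mod 4), so (7/39) = −(39/7).
Reduce top mod 7: now compute (4/7).
Pull out 2^2: since 7 ≡ 7 (mod 8), (2/7) = +1, so (2/7)^2 = +1.
Reached (1/7) = 1. Collecting the sign flips along the way, the symbol is -1.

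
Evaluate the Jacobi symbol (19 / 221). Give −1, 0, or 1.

-1

Reciprocity: 19 ≡ 3 and 221 ≡ 1 (mod 4), so (19/221) = +(221/19).
Reduce top mod 19: now compute (12/19).
Pull out 2^2: since 19 ≡ 3 (mod 8), (2/19) = -1, so (2/19)^2 = +1.
Reciprocity: 3 ≡ 3 and 19 ≡ 3 (mod 4), so (3/19) = −(19/3).
Reduce top mod 3: now compute (1/3).
Reached (1/3) = 1. Collecting the sign flips along the way, the symbol is -1.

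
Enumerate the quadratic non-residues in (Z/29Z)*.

Square k = 1,…,14 (k and 29−k give the same square):
1²=1, 2²=4, 3²=9, 4²=16, 5²=25, 6²≡7, 7²≡20, 8²≡6, 9²≡23, 10²≡13, 11²≡5, 12²≡28, 13²≡24, 14²≡22 (mod 29).
The residues are {1, 4, 5, 6, 7, 9, 13, 16, 20, 22, 23, 24, 25, 28}; the non-residues are the remaining 14 nonzero classes.

2, 3, 8, 10, 11, 12, 14, 15, 17, 18, 19, 21, 26, 27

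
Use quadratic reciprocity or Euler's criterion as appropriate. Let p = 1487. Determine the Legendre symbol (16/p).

1

Pull out 2^4: since 1487 ≡ 7 (mod 8), (2/1487) = +1, so (2/1487)^4 = +1.
Reached (1/1487) = 1. Collecting the sign flips along the way, the symbol is +1.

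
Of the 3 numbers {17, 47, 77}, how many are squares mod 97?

1

(17/97) = -1 → non-residue.
(47/97) = +1 → QR.
(77/97) = -1 → non-residue.
Total quadratic residues among the 3: 1.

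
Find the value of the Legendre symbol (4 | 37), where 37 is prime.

1

Euler's criterion: (4/37) ≡ 4^18 (mod 37).
4^2 ≡ 16 (mod 37)
4^4 ≡ 34 (mod 37)
4^8 ≡ 9 (mod 37)
4^16 ≡ 7 (mod 37)
4^18 = 4^(16+2) ≡ 1 (mod 37).
Result is 1, so (4/37) = 1.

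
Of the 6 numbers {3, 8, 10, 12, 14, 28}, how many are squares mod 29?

(3/29) = -1 → non-residue.
(8/29) = -1 → non-residue.
(10/29) = -1 → non-residue.
(12/29) = -1 → non-residue.
(14/29) = -1 → non-residue.
(28/29) = +1 → QR.
Total quadratic residues among the 6: 1.

1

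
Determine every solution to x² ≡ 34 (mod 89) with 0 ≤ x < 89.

37, 52

89 ≡ 1 (mod 4), so we find a root by search.
Trying successive values, 37² = 1369 ≡ 34 (mod 89). The other root is 89 − 37 = 52.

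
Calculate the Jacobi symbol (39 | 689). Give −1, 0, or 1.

Reciprocity: 39 ≡ 3 and 689 ≡ 1 (mod 4), so (39/689) = +(689/39).
Reduce top mod 39: now compute (26/39).
Pull out 2: since 39 ≡ 7 (mod 8), (2/39) = +1.
Reciprocity: 13 ≡ 1 and 39 ≡ 3 (mod 4), so (13/39) = +(39/13).
Reduce top mod 13: now compute (0/13).
Top reduces to 0: gcd > 1, so the symbol is 0.

0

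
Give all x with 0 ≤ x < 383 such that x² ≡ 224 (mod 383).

Since 383 ≡ 3 (mod 4), a square root of 224 is 224^((383+1)/4) = 224^96 mod 383.
Repeated squaring: 224^2≡3, 224^4≡9, 224^8≡81, 224^16≡50, 224^32≡202, 224^64≡206 (mod 383).
224^96 = 224^(64+32) ≡ 248 (mod 383).
Check: 248² = 61504 ≡ 224 (mod 383). The two roots are 135 and 248.

135, 248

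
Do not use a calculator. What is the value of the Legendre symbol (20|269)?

Euler's criterion: (20/269) ≡ 20^134 (mod 269).
20^2 ≡ 131 (mod 269)
20^4 ≡ 214 (mod 269)
20^8 ≡ 66 (mod 269)
20^16 ≡ 52 (mod 269)
20^32 ≡ 14 (mod 269)
20^64 ≡ 196 (mod 269)
20^128 ≡ 218 (mod 269)
20^134 = 20^(128+4+2) ≡ 1 (mod 269).
Result is 1, so (20/269) = 1.

1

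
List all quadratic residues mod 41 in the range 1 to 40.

Square k = 1,…,20 (k and 41−k give the same square):
1²=1, 2²=4, 3²=9, 4²=16, 5²=25, 6²=36, 7²≡8, 8²≡23, 9²≡40, 10²≡18, 11²≡39, 12²≡21, 13²≡5, 14²≡32, 15²≡20, 16²≡10, 17²≡2, 18²≡37, 19²≡33, 20²≡31 (mod 41).
So the quadratic residues mod 41 are {1, 2, 4, 5, 8, 9, 10, 16, 18, 20, 21, 23, 25, 31, 32, 33, 36, 37, 39, 40}.

1, 2, 4, 5, 8, 9, 10, 16, 18, 20, 21, 23, 25, 31, 32, 33, 36, 37, 39, 40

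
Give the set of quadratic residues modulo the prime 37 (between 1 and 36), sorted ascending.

1,3,4,7,9,10,11,12,16,21,25,26,27,28,30,33,34,36

Square k = 1,…,18 (k and 37−k give the same square):
1²=1, 2²=4, 3²=9, 4²=16, 5²=25, 6²=36, 7²≡12, 8²≡27, 9²≡7, 10²≡26, 11²≡10, 12²≡33, 13²≡21, 14²≡11, 15²≡3, 16²≡34, 17²≡30, 18²≡28 (mod 37).
So the quadratic residues mod 37 are {1, 3, 4, 7, 9, 10, 11, 12, 16, 21, 25, 26, 27, 28, 30, 33, 34, 36}.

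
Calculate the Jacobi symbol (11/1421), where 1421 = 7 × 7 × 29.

-1

Reciprocity: 11 ≡ 3 and 1421 ≡ 1 (mod 4), so (11/1421) = +(1421/11).
Reduce top mod 11: now compute (2/11).
Pull out 2: since 11 ≡ 3 (mod 8), (2/11) = -1.
Reached (1/11) = 1. Collecting the sign flips along the way, the symbol is -1.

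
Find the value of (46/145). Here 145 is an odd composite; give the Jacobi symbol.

Pull out 2: since 145 ≡ 1 (mod 8), (2/145) = +1.
Reciprocity: 23 ≡ 3 and 145 ≡ 1 (mod 4), so (23/145) = +(145/23).
Reduce top mod 23: now compute (7/23).
Reciprocity: 7 ≡ 3 and 23 ≡ 3 (mod 4), so (7/23) = −(23/7).
Reduce top mod 7: now compute (2/7).
Pull out 2: since 7 ≡ 7 (mod 8), (2/7) = +1.
Reached (1/7) = 1. Collecting the sign flips along the way, the symbol is -1.

-1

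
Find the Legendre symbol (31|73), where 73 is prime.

-1

Euler's criterion: (31/73) ≡ 31^36 (mod 73).
31^2 ≡ 12 (mod 73)
31^4 ≡ 71 (mod 73)
31^8 ≡ 4 (mod 73)
31^16 ≡ 16 (mod 73)
31^32 ≡ 37 (mod 73)
31^36 = 31^(32+4) ≡ 72 (mod 73).
Result is 72 ≡ −1, so (31/73) = −1.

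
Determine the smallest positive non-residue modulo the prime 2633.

3

(2/2633) = +1, so 2 is a residue.
(3/2633) = −1, so 3 is the smallest positive non-residue mod 2633.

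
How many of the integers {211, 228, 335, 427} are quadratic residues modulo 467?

1

(211/467) = -1 → non-residue.
(228/467) = -1 → non-residue.
(335/467) = +1 → QR.
(427/467) = -1 → non-residue.
Total quadratic residues among the 4: 1.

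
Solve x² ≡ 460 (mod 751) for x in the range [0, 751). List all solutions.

359, 392

Since 751 ≡ 3 (mod 4), a square root of 460 is 460^((751+1)/4) = 460^188 mod 751.
Repeated squaring: 460^2≡569, 460^4≡80, 460^8≡392, 460^16≡460, 460^32≡569, 460^64≡80, 460^128≡392 (mod 751).
460^188 = 460^(128+32+16+8+4) ≡ 392 (mod 751).
Check: 392² = 153664 ≡ 460 (mod 751). The two roots are 359 and 392.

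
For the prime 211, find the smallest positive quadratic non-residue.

2

(2/211) = −1, so 2 is the smallest positive non-residue mod 211.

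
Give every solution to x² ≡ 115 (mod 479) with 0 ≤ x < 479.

Since 479 ≡ 3 (mod 4), a square root of 115 is 115^((479+1)/4) = 115^120 mod 479.
Repeated squaring: 115^2≡292, 115^4≡2, 115^8≡4, 115^16≡16, 115^32≡256, 115^64≡392 (mod 479).
115^120 = 115^(64+32+16+8) ≡ 96 (mod 479).
Check: 96² = 9216 ≡ 115 (mod 479). The two roots are 96 and 383.

96, 383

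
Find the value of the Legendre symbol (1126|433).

Euler's criterion: (1126/433) ≡ 260^216 (mod 433).
260^2 ≡ 52 (mod 433)
260^4 ≡ 106 (mod 433)
260^8 ≡ 411 (mod 433)
260^16 ≡ 51 (mod 433)
260^32 ≡ 3 (mod 433)
260^64 ≡ 9 (mod 433)
260^128 ≡ 81 (mod 433)
260^216 = 260^(128+64+16+8) ≡ 432 (mod 433).
Result is 432 ≡ −1, so (1126/433) = −1.

-1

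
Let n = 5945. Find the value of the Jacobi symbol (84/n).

-1

Pull out 2^2: since 5945 ≡ 1 (mod 8), (2/5945) = +1, so (2/5945)^2 = +1.
Reciprocity: 21 ≡ 1 and 5945 ≡ 1 (mod 4), so (21/5945) = +(5945/21).
Reduce top mod 21: now compute (2/21).
Pull out 2: since 21 ≡ 5 (mod 8), (2/21) = -1.
Reached (1/21) = 1. Collecting the sign flips along the way, the symbol is -1.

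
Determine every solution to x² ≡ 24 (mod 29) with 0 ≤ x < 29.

13, 16

29 ≡ 1 (mod 4), so we find a root by search.
Trying successive values, 13² = 169 ≡ 24 (mod 29). The other root is 29 − 13 = 16.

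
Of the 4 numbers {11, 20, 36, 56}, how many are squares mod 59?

2

(11/59) = -1 → non-residue.
(20/59) = +1 → QR.
(36/59) = +1 → QR.
(56/59) = -1 → non-residue.
Total quadratic residues among the 4: 2.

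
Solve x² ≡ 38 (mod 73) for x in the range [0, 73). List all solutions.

73 ≡ 1 (mod 4), so we find a root by search.
Trying successive values, 29² = 841 ≡ 38 (mod 73). The other root is 73 − 29 = 44.

29, 44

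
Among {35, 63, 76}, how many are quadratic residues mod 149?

(35/149) = +1 → QR.
(63/149) = +1 → QR.
(76/149) = +1 → QR.
Total quadratic residues among the 3: 3.

3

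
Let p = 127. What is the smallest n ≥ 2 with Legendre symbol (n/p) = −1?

(2/127) = +1, so 2 is a residue.
(3/127) = −1, so 3 is the smallest positive non-residue mod 127.

3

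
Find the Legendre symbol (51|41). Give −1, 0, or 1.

First reduce: 51 ≡ 10 (mod 41).
Pull out 2: since 41 ≡ 1 (mod 8), (2/41) = +1.
Reciprocity: 5 ≡ 1 and 41 ≡ 1 (mod 4), so (5/41) = +(41/5).
Reduce top mod 5: now compute (1/5).
Reached (1/5) = 1. Collecting the sign flips along the way, the symbol is +1.

1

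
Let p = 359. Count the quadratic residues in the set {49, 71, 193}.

2

(49/359) = +1 → QR.
(71/359) = -1 → non-residue.
(193/359) = +1 → QR.
Total quadratic residues among the 3: 2.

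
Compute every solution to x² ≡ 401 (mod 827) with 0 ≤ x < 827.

Since 827 ≡ 3 (mod 4), a square root of 401 is 401^((827+1)/4) = 401^207 mod 827.
Repeated squaring: 401^2≡363, 401^4≡276, 401^8≡92, 401^16≡194, 401^32≡421, 401^64≡263, 401^128≡528 (mod 827).
401^207 = 401^(128+64+8+4+2+1) ≡ 522 (mod 827).
Check: 522² = 272484 ≡ 401 (mod 827). The two roots are 305 and 522.

305, 522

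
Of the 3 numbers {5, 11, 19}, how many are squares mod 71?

(5/71) = +1 → QR.
(11/71) = -1 → non-residue.
(19/71) = +1 → QR.
Total quadratic residues among the 3: 2.

2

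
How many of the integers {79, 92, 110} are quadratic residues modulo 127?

1

(79/127) = +1 → QR.
(92/127) = -1 → non-residue.
(110/127) = -1 → non-residue.
Total quadratic residues among the 3: 1.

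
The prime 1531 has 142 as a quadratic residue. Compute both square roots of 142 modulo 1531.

Since 1531 ≡ 3 (mod 4), a square root of 142 is 142^((1531+1)/4) = 142^383 mod 1531.
Repeated squaring: 142^2≡261, 142^4≡757, 142^8≡455, 142^16≡340, 142^32≡775, 142^64≡473, 142^128≡203, 142^256≡1403 (mod 1531).
142^383 = 142^(256+64+32+16+8+4+2+1) ≡ 1003 (mod 1531).
Check: 1003² = 1006009 ≡ 142 (mod 1531). The two roots are 528 and 1003.

528, 1003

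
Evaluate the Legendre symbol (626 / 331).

-1

Euler's criterion: (626/331) ≡ 295^165 (mod 331).
295^2 ≡ 303 (mod 331)
295^4 ≡ 122 (mod 331)
295^8 ≡ 320 (mod 331)
295^16 ≡ 121 (mod 331)
295^32 ≡ 77 (mod 331)
295^64 ≡ 302 (mod 331)
295^128 ≡ 179 (mod 331)
295^165 = 295^(128+32+4+1) ≡ 330 (mod 331).
Result is 330 ≡ −1, so (626/331) = −1.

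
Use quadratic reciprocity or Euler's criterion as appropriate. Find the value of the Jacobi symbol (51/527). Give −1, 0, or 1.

Reciprocity: 51 ≡ 3 and 527 ≡ 3 (mod 4), so (51/527) = −(527/51).
Reduce top mod 51: now compute (17/51).
Reciprocity: 17 ≡ 1 and 51 ≡ 3 (mod 4), so (17/51) = +(51/17).
Reduce top mod 17: now compute (0/17).
Top reduces to 0: gcd > 1, so the symbol is 0.

0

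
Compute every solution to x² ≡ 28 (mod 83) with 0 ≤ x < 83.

Since 83 ≡ 3 (mod 4), a square root of 28 is 28^((83+1)/4) = 28^21 mod 83.
Repeated squaring: 28^2≡37, 28^4≡41, 28^8≡21, 28^16≡26 (mod 83).
28^21 = 28^(16+4+1) ≡ 51 (mod 83).
Check: 51² = 2601 ≡ 28 (mod 83). The two roots are 32 and 51.

32, 51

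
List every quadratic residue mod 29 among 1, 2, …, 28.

1,4,5,6,7,9,13,16,20,22,23,24,25,28

Square k = 1,…,14 (k and 29−k give the same square):
1²=1, 2²=4, 3²=9, 4²=16, 5²=25, 6²≡7, 7²≡20, 8²≡6, 9²≡23, 10²≡13, 11²≡5, 12²≡28, 13²≡24, 14²≡22 (mod 29).
So the quadratic residues mod 29 are {1, 4, 5, 6, 7, 9, 13, 16, 20, 22, 23, 24, 25, 28}.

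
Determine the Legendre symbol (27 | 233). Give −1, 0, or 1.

-1

Euler's criterion: (27/233) ≡ 27^116 (mod 233).
27^2 ≡ 30 (mod 233)
27^4 ≡ 201 (mod 233)
27^8 ≡ 92 (mod 233)
27^16 ≡ 76 (mod 233)
27^32 ≡ 184 (mod 233)
27^64 ≡ 71 (mod 233)
27^116 = 27^(64+32+16+4) ≡ 232 (mod 233).
Result is 232 ≡ −1, so (27/233) = −1.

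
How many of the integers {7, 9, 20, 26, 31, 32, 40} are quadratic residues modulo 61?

2

(7/61) = -1 → non-residue.
(9/61) = +1 → QR.
(20/61) = +1 → QR.
(26/61) = -1 → non-residue.
(31/61) = -1 → non-residue.
(32/61) = -1 → non-residue.
(40/61) = -1 → non-residue.
Total quadratic residues among the 7: 2.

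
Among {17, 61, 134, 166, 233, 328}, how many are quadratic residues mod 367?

4

(17/367) = -1 → non-residue.
(61/367) = +1 → QR.
(134/367) = +1 → QR.
(166/367) = +1 → QR.
(233/367) = -1 → non-residue.
(328/367) = +1 → QR.
Total quadratic residues among the 6: 4.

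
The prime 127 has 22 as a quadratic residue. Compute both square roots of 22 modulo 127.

28, 99

Since 127 ≡ 3 (mod 4), a square root of 22 is 22^((127+1)/4) = 22^32 mod 127.
Repeated squaring: 22^2≡103, 22^4≡68, 22^8≡52, 22^16≡37, 22^32≡99 (mod 127).
22^32 = 22^(32) ≡ 99 (mod 127).
Check: 99² = 9801 ≡ 22 (mod 127). The two roots are 28 and 99.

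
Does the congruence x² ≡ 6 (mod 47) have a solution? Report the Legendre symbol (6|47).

1

Euler's criterion: (6/47) ≡ 6^23 (mod 47).
6^2 ≡ 36 (mod 47)
6^4 ≡ 27 (mod 47)
6^8 ≡ 24 (mod 47)
6^16 ≡ 12 (mod 47)
6^23 = 6^(16+4+2+1) ≡ 1 (mod 47).
Result is 1, so (6/47) = 1.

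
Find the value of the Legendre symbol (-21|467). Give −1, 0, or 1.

First reduce: -21 ≡ 446 (mod 467).
Pull out 2: since 467 ≡ 3 (mod 8), (2/467) = -1.
Reciprocity: 223 ≡ 3 and 467 ≡ 3 (mod 4), so (223/467) = −(467/223).
Reduce top mod 223: now compute (21/223).
Reciprocity: 21 ≡ 1 and 223 ≡ 3 (mod 4), so (21/223) = +(223/21).
Reduce top mod 21: now compute (13/21).
Reciprocity: 13 ≡ 1 and 21 ≡ 1 (mod 4), so (13/21) = +(21/13).
Reduce top mod 13: now compute (8/13).
Pull out 2^3: since 13 ≡ 5 (mod 8), (2/13) = -1, so (2/13)^3 = -1.
Reached (1/13) = 1. Collecting the sign flips along the way, the symbol is -1.

-1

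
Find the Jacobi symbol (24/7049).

Pull out 2^3: since 7049 ≡ 1 (mod 8), (2/7049) = +1, so (2/7049)^3 = +1.
Reciprocity: 3 ≡ 3 and 7049 ≡ 1 (mod 4), so (3/7049) = +(7049/3).
Reduce top mod 3: now compute (2/3).
Pull out 2: since 3 ≡ 3 (mod 8), (2/3) = -1.
Reached (1/3) = 1. Collecting the sign flips along the way, the symbol is -1.

-1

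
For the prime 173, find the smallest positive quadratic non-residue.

(2/173) = −1, so 2 is the smallest positive non-residue mod 173.

2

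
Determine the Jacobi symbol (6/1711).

-1

Pull out 2: since 1711 ≡ 7 (mod 8), (2/1711) = +1.
Reciprocity: 3 ≡ 3 and 1711 ≡ 3 (mod 4), so (3/1711) = −(1711/3).
Reduce top mod 3: now compute (1/3).
Reached (1/3) = 1. Collecting the sign flips along the way, the symbol is -1.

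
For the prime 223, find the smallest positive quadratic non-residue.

(2/223) = +1, so 2 is a residue.
(3/223) = −1, so 3 is the smallest positive non-residue mod 223.

3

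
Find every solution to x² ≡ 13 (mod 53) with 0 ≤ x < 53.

15, 38

53 ≡ 1 (mod 4), so we find a root by search.
Trying successive values, 15² = 225 ≡ 13 (mod 53). The other root is 53 − 15 = 38.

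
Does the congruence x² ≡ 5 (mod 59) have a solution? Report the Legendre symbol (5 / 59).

Euler's criterion: (5/59) ≡ 5^29 (mod 59).
5^2 ≡ 25 (mod 59)
5^4 ≡ 35 (mod 59)
5^8 ≡ 45 (mod 59)
5^16 ≡ 19 (mod 59)
5^29 = 5^(16+8+4+1) ≡ 1 (mod 59).
Result is 1, so (5/59) = 1.

1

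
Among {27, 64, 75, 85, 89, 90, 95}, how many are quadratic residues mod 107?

(27/107) = +1 → QR.
(64/107) = +1 → QR.
(75/107) = +1 → QR.
(85/107) = +1 → QR.
(89/107) = +1 → QR.
(90/107) = +1 → QR.
(95/107) = -1 → non-residue.
Total quadratic residues among the 7: 6.

6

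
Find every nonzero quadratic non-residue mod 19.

2,3,8,10,12,13,14,15,18

Square k = 1,…,9 (k and 19−k give the same square):
1²=1, 2²=4, 3²=9, 4²=16, 5²≡6, 6²≡17, 7²≡11, 8²≡7, 9²≡5 (mod 19).
The residues are {1, 4, 5, 6, 7, 9, 11, 16, 17}; the non-residues are the remaining 9 nonzero classes.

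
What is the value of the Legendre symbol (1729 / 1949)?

-1

Reciprocity: 1729 ≡ 1 and 1949 ≡ 1 (mod 4), so (1729/1949) = +(1949/1729).
Reduce top mod 1729: now compute (220/1729).
Pull out 2^2: since 1729 ≡ 1 (mod 8), (2/1729) = +1, so (2/1729)^2 = +1.
Reciprocity: 55 ≡ 3 and 1729 ≡ 1 (mod 4), so (55/1729) = +(1729/55).
Reduce top mod 55: now compute (24/55).
Pull out 2^3: since 55 ≡ 7 (mod 8), (2/55) = +1, so (2/55)^3 = +1.
Reciprocity: 3 ≡ 3 and 55 ≡ 3 (mod 4), so (3/55) = −(55/3).
Reduce top mod 3: now compute (1/3).
Reached (1/3) = 1. Collecting the sign flips along the way, the symbol is -1.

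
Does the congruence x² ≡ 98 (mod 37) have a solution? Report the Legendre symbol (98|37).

First reduce: 98 ≡ 24 (mod 37).
Pull out 2^3: since 37 ≡ 5 (mod 8), (2/37) = -1, so (2/37)^3 = -1.
Reciprocity: 3 ≡ 3 and 37 ≡ 1 (mod 4), so (3/37) = +(37/3).
Reduce top mod 3: now compute (1/3).
Reached (1/3) = 1. Collecting the sign flips along the way, the symbol is -1.

-1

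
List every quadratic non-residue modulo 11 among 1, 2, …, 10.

2, 6, 7, 8, 10

Square k = 1,…,5 (k and 11−k give the same square):
1²=1, 2²=4, 3²=9, 4²≡5, 5²≡3 (mod 11).
The residues are {1, 3, 4, 5, 9}; the non-residues are the remaining 5 nonzero classes.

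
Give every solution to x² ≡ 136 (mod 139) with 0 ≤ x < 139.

54, 85

Since 139 ≡ 3 (mod 4), a square root of 136 is 136^((139+1)/4) = 136^35 mod 139.
Repeated squaring: 136^2≡9, 136^4≡81, 136^8≡28, 136^16≡89, 136^32≡137 (mod 139).
136^35 = 136^(32+2+1) ≡ 54 (mod 139).
Check: 54² = 2916 ≡ 136 (mod 139). The two roots are 54 and 85.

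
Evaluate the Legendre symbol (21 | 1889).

1

Reciprocity: 21 ≡ 1 and 1889 ≡ 1 (mod 4), so (21/1889) = +(1889/21).
Reduce top mod 21: now compute (20/21).
Pull out 2^2: since 21 ≡ 5 (mod 8), (2/21) = -1, so (2/21)^2 = +1.
Reciprocity: 5 ≡ 1 and 21 ≡ 1 (mod 4), so (5/21) = +(21/5).
Reduce top mod 5: now compute (1/5).
Reached (1/5) = 1. Collecting the sign flips along the way, the symbol is +1.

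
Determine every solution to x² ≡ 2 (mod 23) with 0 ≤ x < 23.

5, 18

Since 23 ≡ 3 (mod 4), a square root of 2 is 2^((23+1)/4) = 2^6 mod 23.
Repeated squaring: 2^2≡4, 2^4≡16 (mod 23).
2^6 = 2^(4+2) ≡ 18 (mod 23).
Check: 18² = 324 ≡ 2 (mod 23). The two roots are 5 and 18.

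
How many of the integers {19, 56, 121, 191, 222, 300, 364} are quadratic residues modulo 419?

4

(19/419) = -1 → non-residue.
(56/419) = -1 → non-residue.
(121/419) = +1 → QR.
(191/419) = +1 → QR.
(222/419) = -1 → non-residue.
(300/419) = +1 → QR.
(364/419) = +1 → QR.
Total quadratic residues among the 7: 4.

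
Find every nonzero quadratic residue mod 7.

Square k = 1,…,3 (k and 7−k give the same square):
1²=1, 2²=4, 3²≡2 (mod 7).
So the quadratic residues mod 7 are {1, 2, 4}.

1,2,4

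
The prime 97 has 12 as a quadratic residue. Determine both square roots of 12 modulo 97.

20, 77

97 ≡ 1 (mod 4), so we find a root by search.
Trying successive values, 20² = 400 ≡ 12 (mod 97). The other root is 97 − 20 = 77.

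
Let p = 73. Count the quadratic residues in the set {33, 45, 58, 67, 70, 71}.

(33/73) = -1 → non-residue.
(45/73) = -1 → non-residue.
(58/73) = -1 → non-residue.
(67/73) = +1 → QR.
(70/73) = +1 → QR.
(71/73) = +1 → QR.
Total quadratic residues among the 6: 3.

3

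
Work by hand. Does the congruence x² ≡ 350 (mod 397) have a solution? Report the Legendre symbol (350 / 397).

1

Pull out 2: since 397 ≡ 5 (mod 8), (2/397) = -1.
Reciprocity: 175 ≡ 3 and 397 ≡ 1 (mod 4), so (175/397) = +(397/175).
Reduce top mod 175: now compute (47/175).
Reciprocity: 47 ≡ 3 and 175 ≡ 3 (mod 4), so (47/175) = −(175/47).
Reduce top mod 47: now compute (34/47).
Pull out 2: since 47 ≡ 7 (mod 8), (2/47) = +1.
Reciprocity: 17 ≡ 1 and 47 ≡ 3 (mod 4), so (17/47) = +(47/17).
Reduce top mod 17: now compute (13/17).
Reciprocity: 13 ≡ 1 and 17 ≡ 1 (mod 4), so (13/17) = +(17/13).
Reduce top mod 13: now compute (4/13).
Pull out 2^2: since 13 ≡ 5 (mod 8), (2/13) = -1, so (2/13)^2 = +1.
Reached (1/13) = 1. Collecting the sign flips along the way, the symbol is +1.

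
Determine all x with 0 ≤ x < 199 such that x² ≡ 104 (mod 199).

Since 199 ≡ 3 (mod 4), a square root of 104 is 104^((199+1)/4) = 104^50 mod 199.
Repeated squaring: 104^2≡70, 104^4≡124, 104^8≡53, 104^16≡23, 104^32≡131 (mod 199).
104^50 = 104^(32+16+2) ≡ 169 (mod 199).
Check: 169² = 28561 ≡ 104 (mod 199). The two roots are 30 and 169.

30, 169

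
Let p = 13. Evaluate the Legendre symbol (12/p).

1

Euler's criterion: (12/13) ≡ 12^6 (mod 13).
12^2 ≡ 1 (mod 13)
12^4 ≡ 1 (mod 13)
12^6 = 12^(4+2) ≡ 1 (mod 13).
Result is 1, so (12/13) = 1.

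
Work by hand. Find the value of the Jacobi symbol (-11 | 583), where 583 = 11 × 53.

First reduce: -11 ≡ 572 (mod 583).
Pull out 2^2: since 583 ≡ 7 (mod 8), (2/583) = +1, so (2/583)^2 = +1.
Reciprocity: 143 ≡ 3 and 583 ≡ 3 (mod 4), so (143/583) = −(583/143).
Reduce top mod 143: now compute (11/143).
Reciprocity: 11 ≡ 3 and 143 ≡ 3 (mod 4), so (11/143) = −(143/11).
Reduce top mod 11: now compute (0/11).
Top reduces to 0: gcd > 1, so the symbol is 0.

0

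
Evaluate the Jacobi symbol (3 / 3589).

Reciprocity: 3 ≡ 3 and 3589 ≡ 1 (mod 4), so (3/3589) = +(3589/3).
Reduce top mod 3: now compute (1/3).
Reached (1/3) = 1. Collecting the sign flips along the way, the symbol is +1.

1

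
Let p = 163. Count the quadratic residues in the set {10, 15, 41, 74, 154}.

(10/163) = +1 → QR.
(15/163) = +1 → QR.
(41/163) = +1 → QR.
(74/163) = +1 → QR.
(154/163) = -1 → non-residue.
Total quadratic residues among the 5: 4.

4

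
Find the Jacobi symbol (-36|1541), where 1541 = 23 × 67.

1

First reduce: -36 ≡ 1505 (mod 1541).
Reciprocity: 1505 ≡ 1 and 1541 ≡ 1 (mod 4), so (1505/1541) = +(1541/1505).
Reduce top mod 1505: now compute (36/1505).
Pull out 2^2: since 1505 ≡ 1 (mod 8), (2/1505) = +1, so (2/1505)^2 = +1.
Reciprocity: 9 ≡ 1 and 1505 ≡ 1 (mod 4), so (9/1505) = +(1505/9).
Reduce top mod 9: now compute (2/9).
Pull out 2: since 9 ≡ 1 (mod 8), (2/9) = +1.
Reached (1/9) = 1. Collecting the sign flips along the way, the symbol is +1.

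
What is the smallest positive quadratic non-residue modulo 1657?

5

(2/1657) = +1, so 2 is a residue.
(3/1657) = +1, so 3 is a residue.
(4/1657) = +1, so 4 is a residue.
(5/1657) = −1, so 5 is the smallest positive non-residue mod 1657.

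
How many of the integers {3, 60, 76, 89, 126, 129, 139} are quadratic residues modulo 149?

(3/149) = -1 → non-residue.
(60/149) = -1 → non-residue.
(76/149) = +1 → QR.
(89/149) = -1 → non-residue.
(126/149) = -1 → non-residue.
(129/149) = +1 → QR.
(139/149) = -1 → non-residue.
Total quadratic residues among the 7: 2.

2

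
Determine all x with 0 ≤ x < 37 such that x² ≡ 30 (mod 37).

17, 20

37 ≡ 1 (mod 4), so we find a root by search.
Trying successive values, 17² = 289 ≡ 30 (mod 37). The other root is 37 − 17 = 20.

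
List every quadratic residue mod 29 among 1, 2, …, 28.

Square k = 1,…,14 (k and 29−k give the same square):
1²=1, 2²=4, 3²=9, 4²=16, 5²=25, 6²≡7, 7²≡20, 8²≡6, 9²≡23, 10²≡13, 11²≡5, 12²≡28, 13²≡24, 14²≡22 (mod 29).
So the quadratic residues mod 29 are {1, 4, 5, 6, 7, 9, 13, 16, 20, 22, 23, 24, 25, 28}.

1, 4, 5, 6, 7, 9, 13, 16, 20, 22, 23, 24, 25, 28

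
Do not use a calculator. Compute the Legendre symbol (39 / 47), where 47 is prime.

Reciprocity: 39 ≡ 3 and 47 ≡ 3 (mod 4), so (39/47) = −(47/39).
Reduce top mod 39: now compute (8/39).
Pull out 2^3: since 39 ≡ 7 (mod 8), (2/39) = +1, so (2/39)^3 = +1.
Reached (1/39) = 1. Collecting the sign flips along the way, the symbol is -1.

-1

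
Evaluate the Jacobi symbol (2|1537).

1

Pull out 2: since 1537 ≡ 1 (mod 8), (2/1537) = +1.
Reached (1/1537) = 1. Collecting the sign flips along the way, the symbol is +1.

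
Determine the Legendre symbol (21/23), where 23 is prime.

Reciprocity: 21 ≡ 1 and 23 ≡ 3 (mod 4), so (21/23) = +(23/21).
Reduce top mod 21: now compute (2/21).
Pull out 2: since 21 ≡ 5 (mod 8), (2/21) = -1.
Reached (1/21) = 1. Collecting the sign flips along the way, the symbol is -1.

-1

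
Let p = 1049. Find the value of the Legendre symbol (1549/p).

1

First reduce: 1549 ≡ 500 (mod 1049).
Pull out 2^2: since 1049 ≡ 1 (mod 8), (2/1049) = +1, so (2/1049)^2 = +1.
Reciprocity: 125 ≡ 1 and 1049 ≡ 1 (mod 4), so (125/1049) = +(1049/125).
Reduce top mod 125: now compute (49/125).
Reciprocity: 49 ≡ 1 and 125 ≡ 1 (mod 4), so (49/125) = +(125/49).
Reduce top mod 49: now compute (27/49).
Reciprocity: 27 ≡ 3 and 49 ≡ 1 (mod 4), so (27/49) = +(49/27).
Reduce top mod 27: now compute (22/27).
Pull out 2: since 27 ≡ 3 (mod 8), (2/27) = -1.
Reciprocity: 11 ≡ 3 and 27 ≡ 3 (mod 4), so (11/27) = −(27/11).
Reduce top mod 11: now compute (5/11).
Reciprocity: 5 ≡ 1 and 11 ≡ 3 (mod 4), so (5/11) = +(11/5).
Reduce top mod 5: now compute (1/5).
Reached (1/5) = 1. Collecting the sign flips along the way, the symbol is +1.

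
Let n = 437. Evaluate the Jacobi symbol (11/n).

Reciprocity: 11 ≡ 3 and 437 ≡ 1 (mod 4), so (11/437) = +(437/11).
Reduce top mod 11: now compute (8/11).
Pull out 2^3: since 11 ≡ 3 (mod 8), (2/11) = -1, so (2/11)^3 = -1.
Reached (1/11) = 1. Collecting the sign flips along the way, the symbol is -1.

-1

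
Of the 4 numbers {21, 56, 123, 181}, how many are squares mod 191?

(21/191) = -1 → non-residue.
(56/191) = -1 → non-residue.
(123/191) = -1 → non-residue.
(181/191) = -1 → non-residue.
Total quadratic residues among the 4: 0.

0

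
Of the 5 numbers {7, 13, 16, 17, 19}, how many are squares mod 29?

3

(7/29) = +1 → QR.
(13/29) = +1 → QR.
(16/29) = +1 → QR.
(17/29) = -1 → non-residue.
(19/29) = -1 → non-residue.
Total quadratic residues among the 5: 3.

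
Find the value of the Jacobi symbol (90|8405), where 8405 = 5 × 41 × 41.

Pull out 2: since 8405 ≡ 5 (mod 8), (2/8405) = -1.
Reciprocity: 45 ≡ 1 and 8405 ≡ 1 (mod 4), so (45/8405) = +(8405/45).
Reduce top mod 45: now compute (35/45).
Reciprocity: 35 ≡ 3 and 45 ≡ 1 (mod 4), so (35/45) = +(45/35).
Reduce top mod 35: now compute (10/35).
Pull out 2: since 35 ≡ 3 (mod 8), (2/35) = -1.
Reciprocity: 5 ≡ 1 and 35 ≡ 3 (mod 4), so (5/35) = +(35/5).
Reduce top mod 5: now compute (0/5).
Top reduces to 0: gcd > 1, so the symbol is 0.

0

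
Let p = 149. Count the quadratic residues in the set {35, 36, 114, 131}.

(35/149) = +1 → QR.
(36/149) = +1 → QR.
(114/149) = +1 → QR.
(131/149) = -1 → non-residue.
Total quadratic residues among the 4: 3.

3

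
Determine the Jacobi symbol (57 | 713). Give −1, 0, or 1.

Reciprocity: 57 ≡ 1 and 713 ≡ 1 (mod 4), so (57/713) = +(713/57).
Reduce top mod 57: now compute (29/57).
Reciprocity: 29 ≡ 1 and 57 ≡ 1 (mod 4), so (29/57) = +(57/29).
Reduce top mod 29: now compute (28/29).
Pull out 2^2: since 29 ≡ 5 (mod 8), (2/29) = -1, so (2/29)^2 = +1.
Reciprocity: 7 ≡ 3 and 29 ≡ 1 (mod 4), so (7/29) = +(29/7).
Reduce top mod 7: now compute (1/7).
Reached (1/7) = 1. Collecting the sign flips along the way, the symbol is +1.

1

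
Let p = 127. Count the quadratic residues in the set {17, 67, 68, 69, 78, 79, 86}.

4

(17/127) = +1 → QR.
(67/127) = -1 → non-residue.
(68/127) = +1 → QR.
(69/127) = +1 → QR.
(78/127) = -1 → non-residue.
(79/127) = +1 → QR.
(86/127) = -1 → non-residue.
Total quadratic residues among the 7: 4.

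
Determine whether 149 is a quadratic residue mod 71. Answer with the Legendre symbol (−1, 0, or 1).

-1

Euler's criterion: (149/71) ≡ 7^35 (mod 71).
7^2 ≡ 49 (mod 71)
7^4 ≡ 58 (mod 71)
7^8 ≡ 27 (mod 71)
7^16 ≡ 19 (mod 71)
7^32 ≡ 6 (mod 71)
7^35 = 7^(32+2+1) ≡ 70 (mod 71).
Result is 70 ≡ −1, so (149/71) = −1.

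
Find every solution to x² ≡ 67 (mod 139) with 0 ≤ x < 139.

22, 117

Since 139 ≡ 3 (mod 4), a square root of 67 is 67^((139+1)/4) = 67^35 mod 139.
Repeated squaring: 67^2≡41, 67^4≡13, 67^8≡30, 67^16≡66, 67^32≡47 (mod 139).
67^35 = 67^(32+2+1) ≡ 117 (mod 139).
Check: 117² = 13689 ≡ 67 (mod 139). The two roots are 22 and 117.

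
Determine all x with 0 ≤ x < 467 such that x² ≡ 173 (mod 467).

Since 467 ≡ 3 (mod 4), a square root of 173 is 173^((467+1)/4) = 173^117 mod 467.
Repeated squaring: 173^2≡41, 173^4≡280, 173^8≡411, 173^16≡334, 173^32≡410, 173^64≡447 (mod 467).
173^117 = 173^(64+32+16+4+1) ≡ 241 (mod 467).
Check: 241² = 58081 ≡ 173 (mod 467). The two roots are 226 and 241.

226, 241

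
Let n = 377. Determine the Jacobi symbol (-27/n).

-1

First reduce: -27 ≡ 350 (mod 377).
Pull out 2: since 377 ≡ 1 (mod 8), (2/377) = +1.
Reciprocity: 175 ≡ 3 and 377 ≡ 1 (mod 4), so (175/377) = +(377/175).
Reduce top mod 175: now compute (27/175).
Reciprocity: 27 ≡ 3 and 175 ≡ 3 (mod 4), so (27/175) = −(175/27).
Reduce top mod 27: now compute (13/27).
Reciprocity: 13 ≡ 1 and 27 ≡ 3 (mod 4), so (13/27) = +(27/13).
Reduce top mod 13: now compute (1/13).
Reached (1/13) = 1. Collecting the sign flips along the way, the symbol is -1.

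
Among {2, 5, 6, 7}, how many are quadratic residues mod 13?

(2/13) = -1 → non-residue.
(5/13) = -1 → non-residue.
(6/13) = -1 → non-residue.
(7/13) = -1 → non-residue.
Total quadratic residues among the 4: 0.

0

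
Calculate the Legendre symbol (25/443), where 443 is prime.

1

Euler's criterion: (25/443) ≡ 25^221 (mod 443).
25^2 ≡ 182 (mod 443)
25^4 ≡ 342 (mod 443)
25^8 ≡ 12 (mod 443)
25^16 ≡ 144 (mod 443)
25^32 ≡ 358 (mod 443)
25^64 ≡ 137 (mod 443)
25^128 ≡ 163 (mod 443)
25^221 = 25^(128+64+16+8+4+1) ≡ 1 (mod 443).
Result is 1, so (25/443) = 1.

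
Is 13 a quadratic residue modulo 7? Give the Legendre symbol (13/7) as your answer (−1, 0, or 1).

-1

First reduce: 13 ≡ 6 (mod 7).
Pull out 2: since 7 ≡ 7 (mod 8), (2/7) = +1.
Reciprocity: 3 ≡ 3 and 7 ≡ 3 (mod 4), so (3/7) = −(7/3).
Reduce top mod 3: now compute (1/3).
Reached (1/3) = 1. Collecting the sign flips along the way, the symbol is -1.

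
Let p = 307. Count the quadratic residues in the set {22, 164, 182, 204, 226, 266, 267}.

2

(22/307) = -1 → non-residue.
(164/307) = +1 → QR.
(182/307) = +1 → QR.
(204/307) = -1 → non-residue.
(226/307) = -1 → non-residue.
(266/307) = -1 → non-residue.
(267/307) = -1 → non-residue.
Total quadratic residues among the 7: 2.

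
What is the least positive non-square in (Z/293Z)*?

(2/293) = −1, so 2 is the smallest positive non-residue mod 293.

2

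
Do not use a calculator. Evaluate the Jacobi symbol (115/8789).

1

Reciprocity: 115 ≡ 3 and 8789 ≡ 1 (mod 4), so (115/8789) = +(8789/115).
Reduce top mod 115: now compute (49/115).
Reciprocity: 49 ≡ 1 and 115 ≡ 3 (mod 4), so (49/115) = +(115/49).
Reduce top mod 49: now compute (17/49).
Reciprocity: 17 ≡ 1 and 49 ≡ 1 (mod 4), so (17/49) = +(49/17).
Reduce top mod 17: now compute (15/17).
Reciprocity: 15 ≡ 3 and 17 ≡ 1 (mod 4), so (15/17) = +(17/15).
Reduce top mod 15: now compute (2/15).
Pull out 2: since 15 ≡ 7 (mod 8), (2/15) = +1.
Reached (1/15) = 1. Collecting the sign flips along the way, the symbol is +1.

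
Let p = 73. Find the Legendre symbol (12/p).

1

Pull out 2^2: since 73 ≡ 1 (mod 8), (2/73) = +1, so (2/73)^2 = +1.
Reciprocity: 3 ≡ 3 and 73 ≡ 1 (mod 4), so (3/73) = +(73/3).
Reduce top mod 3: now compute (1/3).
Reached (1/3) = 1. Collecting the sign flips along the way, the symbol is +1.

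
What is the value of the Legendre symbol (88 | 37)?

-1

Euler's criterion: (88/37) ≡ 14^18 (mod 37).
14^2 ≡ 11 (mod 37)
14^4 ≡ 10 (mod 37)
14^8 ≡ 26 (mod 37)
14^16 ≡ 10 (mod 37)
14^18 = 14^(16+2) ≡ 36 (mod 37).
Result is 36 ≡ −1, so (88/37) = −1.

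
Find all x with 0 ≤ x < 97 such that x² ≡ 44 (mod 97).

23, 74

97 ≡ 1 (mod 4), so we find a root by search.
Trying successive values, 23² = 529 ≡ 44 (mod 97). The other root is 97 − 23 = 74.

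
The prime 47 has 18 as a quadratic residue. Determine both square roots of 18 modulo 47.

21, 26

Since 47 ≡ 3 (mod 4), a square root of 18 is 18^((47+1)/4) = 18^12 mod 47.
Repeated squaring: 18^2≡42, 18^4≡25, 18^8≡14 (mod 47).
18^12 = 18^(8+4) ≡ 21 (mod 47).
Check: 21² = 441 ≡ 18 (mod 47). The two roots are 21 and 26.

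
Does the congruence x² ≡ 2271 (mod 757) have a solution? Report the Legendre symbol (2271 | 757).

First reduce: 2271 ≡ 0 (mod 757).
Top reduces to 0: gcd > 1, so the symbol is 0.

0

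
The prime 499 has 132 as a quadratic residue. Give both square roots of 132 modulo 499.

227, 272

Since 499 ≡ 3 (mod 4), a square root of 132 is 132^((499+1)/4) = 132^125 mod 499.
Repeated squaring: 132^2≡458, 132^4≡184, 132^8≡423, 132^16≡287, 132^32≡34, 132^64≡158 (mod 499).
132^125 = 132^(64+32+16+8+4+1) ≡ 227 (mod 499).
Check: 227² = 51529 ≡ 132 (mod 499). The two roots are 227 and 272.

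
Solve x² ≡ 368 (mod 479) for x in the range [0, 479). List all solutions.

61, 418

Since 479 ≡ 3 (mod 4), a square root of 368 is 368^((479+1)/4) = 368^120 mod 479.
Repeated squaring: 368^2≡346, 368^4≡445, 368^8≡198, 368^16≡405, 368^32≡207, 368^64≡218 (mod 479).
368^120 = 368^(64+32+16+8) ≡ 61 (mod 479).
Check: 61² = 3721 ≡ 368 (mod 479). The two roots are 61 and 418.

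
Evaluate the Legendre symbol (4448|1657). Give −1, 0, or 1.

First reduce: 4448 ≡ 1134 (mod 1657).
Pull out 2: since 1657 ≡ 1 (mod 8), (2/1657) = +1.
Reciprocity: 567 ≡ 3 and 1657 ≡ 1 (mod 4), so (567/1657) = +(1657/567).
Reduce top mod 567: now compute (523/567).
Reciprocity: 523 ≡ 3 and 567 ≡ 3 (mod 4), so (523/567) = −(567/523).
Reduce top mod 523: now compute (44/523).
Pull out 2^2: since 523 ≡ 3 (mod 8), (2/523) = -1, so (2/523)^2 = +1.
Reciprocity: 11 ≡ 3 and 523 ≡ 3 (mod 4), so (11/523) = −(523/11).
Reduce top mod 11: now compute (6/11).
Pull out 2: since 11 ≡ 3 (mod 8), (2/11) = -1.
Reciprocity: 3 ≡ 3 and 11 ≡ 3 (mod 4), so (3/11) = −(11/3).
Reduce top mod 3: now compute (2/3).
Pull out 2: since 3 ≡ 3 (mod 8), (2/3) = -1.
Reached (1/3) = 1. Collecting the sign flips along the way, the symbol is -1.

-1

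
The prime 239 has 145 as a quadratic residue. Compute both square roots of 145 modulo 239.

Since 239 ≡ 3 (mod 4), a square root of 145 is 145^((239+1)/4) = 145^60 mod 239.
Repeated squaring: 145^2≡232, 145^4≡49, 145^8≡11, 145^16≡121, 145^32≡62 (mod 239).
145^60 = 145^(32+16+8+4) ≡ 176 (mod 239).
Check: 176² = 30976 ≡ 145 (mod 239). The two roots are 63 and 176.

63, 176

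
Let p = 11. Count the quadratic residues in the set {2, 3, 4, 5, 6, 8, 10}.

(2/11) = -1 → non-residue.
(3/11) = +1 → QR.
(4/11) = +1 → QR.
(5/11) = +1 → QR.
(6/11) = -1 → non-residue.
(8/11) = -1 → non-residue.
(10/11) = -1 → non-residue.
Total quadratic residues among the 7: 3.

3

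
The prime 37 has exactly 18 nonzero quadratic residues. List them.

Square k = 1,…,18 (k and 37−k give the same square):
1²=1, 2²=4, 3²=9, 4²=16, 5²=25, 6²=36, 7²≡12, 8²≡27, 9²≡7, 10²≡26, 11²≡10, 12²≡33, 13²≡21, 14²≡11, 15²≡3, 16²≡34, 17²≡30, 18²≡28 (mod 37).
So the quadratic residues mod 37 are {1, 3, 4, 7, 9, 10, 11, 12, 16, 21, 25, 26, 27, 28, 30, 33, 34, 36}.

1 3 4 7 9 10 11 12 16 21 25 26 27 28 30 33 34 36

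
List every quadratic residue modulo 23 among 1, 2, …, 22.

1 2 3 4 6 8 9 12 13 16 18

Square k = 1,…,11 (k and 23−k give the same square):
1²=1, 2²=4, 3²=9, 4²=16, 5²≡2, 6²≡13, 7²≡3, 8²≡18, 9²≡12, 10²≡8, 11²≡6 (mod 23).
So the quadratic residues mod 23 are {1, 2, 3, 4, 6, 8, 9, 12, 13, 16, 18}.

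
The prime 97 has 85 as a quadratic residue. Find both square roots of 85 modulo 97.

97 ≡ 1 (mod 4), so we find a root by search.
Trying successive values, 45² = 2025 ≡ 85 (mod 97). The other root is 97 − 45 = 52.

45, 52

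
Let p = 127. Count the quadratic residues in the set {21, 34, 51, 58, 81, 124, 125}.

(21/127) = +1 → QR.
(34/127) = +1 → QR.
(51/127) = -1 → non-residue.
(58/127) = -1 → non-residue.
(81/127) = +1 → QR.
(124/127) = +1 → QR.
(125/127) = -1 → non-residue.
Total quadratic residues among the 7: 4.

4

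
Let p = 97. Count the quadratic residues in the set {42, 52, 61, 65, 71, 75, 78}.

3

(42/97) = -1 → non-residue.
(52/97) = -1 → non-residue.
(61/97) = +1 → QR.
(65/97) = +1 → QR.
(71/97) = -1 → non-residue.
(75/97) = +1 → QR.
(78/97) = -1 → non-residue.
Total quadratic residues among the 7: 3.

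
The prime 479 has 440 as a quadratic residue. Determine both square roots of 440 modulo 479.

Since 479 ≡ 3 (mod 4), a square root of 440 is 440^((479+1)/4) = 440^120 mod 479.
Repeated squaring: 440^2≡84, 440^4≡350, 440^8≡355, 440^16≡48, 440^32≡388, 440^64≡138 (mod 479).
440^120 = 440^(64+32+16+8) ≡ 140 (mod 479).
Check: 140² = 19600 ≡ 440 (mod 479). The two roots are 140 and 339.

140, 339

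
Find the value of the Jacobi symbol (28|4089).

Pull out 2^2: since 4089 ≡ 1 (mod 8), (2/4089) = +1, so (2/4089)^2 = +1.
Reciprocity: 7 ≡ 3 and 4089 ≡ 1 (mod 4), so (7/4089) = +(4089/7).
Reduce top mod 7: now compute (1/7).
Reached (1/7) = 1. Collecting the sign flips along the way, the symbol is +1.

1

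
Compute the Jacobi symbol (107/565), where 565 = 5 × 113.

1

Reciprocity: 107 ≡ 3 and 565 ≡ 1 (mod 4), so (107/565) = +(565/107).
Reduce top mod 107: now compute (30/107).
Pull out 2: since 107 ≡ 3 (mod 8), (2/107) = -1.
Reciprocity: 15 ≡ 3 and 107 ≡ 3 (mod 4), so (15/107) = −(107/15).
Reduce top mod 15: now compute (2/15).
Pull out 2: since 15 ≡ 7 (mod 8), (2/15) = +1.
Reached (1/15) = 1. Collecting the sign flips along the way, the symbol is +1.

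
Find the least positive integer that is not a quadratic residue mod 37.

2

(2/37) = −1, so 2 is the smallest positive non-residue mod 37.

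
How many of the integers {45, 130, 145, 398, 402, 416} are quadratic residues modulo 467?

3

(45/467) = -1 → non-residue.
(130/467) = +1 → QR.
(145/467) = +1 → QR.
(398/467) = -1 → non-residue.
(402/467) = +1 → QR.
(416/467) = -1 → non-residue.
Total quadratic residues among the 6: 3.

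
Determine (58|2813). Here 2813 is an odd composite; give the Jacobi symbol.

0

Pull out 2: since 2813 ≡ 5 (mod 8), (2/2813) = -1.
Reciprocity: 29 ≡ 1 and 2813 ≡ 1 (mod 4), so (29/2813) = +(2813/29).
Reduce top mod 29: now compute (0/29).
Top reduces to 0: gcd > 1, so the symbol is 0.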